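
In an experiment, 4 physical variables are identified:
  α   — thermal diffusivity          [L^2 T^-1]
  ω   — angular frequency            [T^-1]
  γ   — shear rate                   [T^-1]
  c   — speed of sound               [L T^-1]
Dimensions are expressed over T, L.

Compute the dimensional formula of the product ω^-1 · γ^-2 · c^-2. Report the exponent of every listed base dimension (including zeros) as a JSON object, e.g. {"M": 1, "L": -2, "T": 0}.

{"T": 5, "L": -2}

Exponent matrix [T,L] × [α,ω,γ,c]:
  T: [-1 -1 -1 -1]
  L: [ 2  0  0  1]
  [T]: (-1)·-1+(-2)·-1+(-2)·-1 = 5
  [L]: (-1)·0+(-2)·0+(-2)·1 = -2
⇒ T^5 L^-2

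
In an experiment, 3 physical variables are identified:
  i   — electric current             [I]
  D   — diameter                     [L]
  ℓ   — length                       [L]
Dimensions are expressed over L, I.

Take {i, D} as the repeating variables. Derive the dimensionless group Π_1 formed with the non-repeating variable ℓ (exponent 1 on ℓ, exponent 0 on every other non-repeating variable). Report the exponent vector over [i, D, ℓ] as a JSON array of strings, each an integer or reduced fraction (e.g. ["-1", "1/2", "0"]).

["0", "-1", "1"]

Write exponents as rows L,I / cols i,D,ℓ:
  L: [ 0  1  1]
  I: [ 1  0  0]
Row reduction gives pivot columns i,D; rank = 2
Repeat: i,D; free: ℓ
RREF:
  r0: [   1    0    0]
  r1: [   0    1    1]
Fix exponent of ℓ at 1; solve each RREF row for its pivot's exponent:
  r0: exp(i) + (0)·1 = 0 ⇒ exp(i) = 0
  r1: exp(D) + (1)·1 = 0 ⇒ exp(D) = -1
Π_1 = D^-1 · ℓ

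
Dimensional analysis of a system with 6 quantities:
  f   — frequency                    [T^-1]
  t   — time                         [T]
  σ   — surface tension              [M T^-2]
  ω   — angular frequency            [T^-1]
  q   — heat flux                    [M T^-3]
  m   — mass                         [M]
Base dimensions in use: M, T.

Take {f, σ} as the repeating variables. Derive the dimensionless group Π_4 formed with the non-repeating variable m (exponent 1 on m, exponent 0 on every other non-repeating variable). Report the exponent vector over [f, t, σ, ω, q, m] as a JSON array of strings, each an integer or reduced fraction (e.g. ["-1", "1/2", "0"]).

["2", "0", "-1", "0", "0", "1"]

Dimensional matrix (M×T by f×t×σ×ω×q×m):
  M: [ 0  0  1  0  1  1]
  T: [-1  1 -2 -1 -3  0]
Echelon form has 2 nonzero rows (pivots: f,σ)
Pivot set = {f,σ}, free = {t,ω,q,m}
RREF:
  r0: [   1   -1    0    1    1   -2]
  r1: [   0    0    1    0    1    1]
Fix exponent of m at 1, t at 0, ω at 0, q at 0; solve each RREF row for its pivot's exponent:
  r0: exp(f) + (-2)·1 = 0 ⇒ exp(f) = 2
  r1: exp(σ) + (1)·1 = 0 ⇒ exp(σ) = -1
Π_4 = f^2 · σ^-1 · m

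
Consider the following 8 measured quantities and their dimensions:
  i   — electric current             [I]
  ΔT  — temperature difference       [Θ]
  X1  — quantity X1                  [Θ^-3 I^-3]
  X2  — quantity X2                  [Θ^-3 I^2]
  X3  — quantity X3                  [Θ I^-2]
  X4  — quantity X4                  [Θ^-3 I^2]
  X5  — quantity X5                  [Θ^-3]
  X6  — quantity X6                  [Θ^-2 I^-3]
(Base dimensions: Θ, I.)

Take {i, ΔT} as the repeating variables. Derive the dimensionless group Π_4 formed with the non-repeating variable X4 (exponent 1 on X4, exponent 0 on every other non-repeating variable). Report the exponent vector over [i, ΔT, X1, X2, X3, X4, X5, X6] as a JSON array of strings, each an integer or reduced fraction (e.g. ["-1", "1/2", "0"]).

Exponent matrix [Θ,I] × [i,ΔT,X1,X2,X3,X4,X5,X6]:
  Θ: [ 0  1 -3 -3  1 -3 -3 -2]
  I: [ 1  0 -3  2 -2  2  0 -3]
Row reduction gives pivot columns i,ΔT; rank = 2
Repeat: i,ΔT; free: X1,X2,X3,X4,X5,X6
RREF:
  r0: [   1    0   -3    2   -2    2    0   -3]
  r1: [   0    1   -3   -3    1   -3   -3   -2]
Fix exponent of X4 at 1, X1 at 0, X2 at 0, X3 at 0, X5 at 0, X6 at 0; solve each RREF row for its pivot's exponent:
  r0: exp(i) + (2)·1 = 0 ⇒ exp(i) = -2
  r1: exp(ΔT) + (-3)·1 = 0 ⇒ exp(ΔT) = 3
Π_4 = i^-2 · ΔT^3 · X4

["-2", "3", "0", "0", "0", "1", "0", "0"]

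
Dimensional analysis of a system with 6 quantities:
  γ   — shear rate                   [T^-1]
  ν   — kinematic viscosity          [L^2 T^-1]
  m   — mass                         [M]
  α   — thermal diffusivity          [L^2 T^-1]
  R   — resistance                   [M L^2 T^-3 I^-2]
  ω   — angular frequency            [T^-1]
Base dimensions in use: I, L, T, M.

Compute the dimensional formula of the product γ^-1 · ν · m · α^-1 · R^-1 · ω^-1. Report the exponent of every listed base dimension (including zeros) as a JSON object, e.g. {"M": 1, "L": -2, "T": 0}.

Dimensional matrix (I×L×T×M by γ×ν×m×α×R×ω):
  I: [ 0  0  0  0 -2  0]
  L: [ 0  2  0  2  2  0]
  T: [-1 -1  0 -1 -3 -1]
  M: [ 0  0  1  0  1  0]
  [I]: (-1)·0+(1)·0+(1)·0+(-1)·0+(-1)·-2+(-1)·0 = 2
  [L]: (-1)·0+(1)·2+(1)·0+(-1)·2+(-1)·2+(-1)·0 = -2
  [T]: (-1)·-1+(1)·-1+(1)·0+(-1)·-1+(-1)·-3+(-1)·-1 = 5
  [M]: (-1)·0+(1)·0+(1)·1+(-1)·0+(-1)·1+(-1)·0 = 0
⇒ I^2 L^-2 T^5

{"I": 2, "L": -2, "T": 5, "M": 0}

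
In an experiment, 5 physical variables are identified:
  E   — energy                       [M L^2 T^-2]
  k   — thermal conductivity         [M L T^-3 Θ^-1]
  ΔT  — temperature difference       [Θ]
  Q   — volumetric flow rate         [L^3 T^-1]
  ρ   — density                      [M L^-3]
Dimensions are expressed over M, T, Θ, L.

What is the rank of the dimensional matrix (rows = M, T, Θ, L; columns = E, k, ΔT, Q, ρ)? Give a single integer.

Dimensional matrix (M×T×Θ×L by E×k×ΔT×Q×ρ):
  M: [ 1  1  0  0  1]
  T: [-2 -3  0 -1  0]
  Θ: [ 0 -1  1  0  0]
  L: [ 2  1  0  3 -3]
Row reduction gives pivot columns E,k,ΔT,Q; rank = 4

4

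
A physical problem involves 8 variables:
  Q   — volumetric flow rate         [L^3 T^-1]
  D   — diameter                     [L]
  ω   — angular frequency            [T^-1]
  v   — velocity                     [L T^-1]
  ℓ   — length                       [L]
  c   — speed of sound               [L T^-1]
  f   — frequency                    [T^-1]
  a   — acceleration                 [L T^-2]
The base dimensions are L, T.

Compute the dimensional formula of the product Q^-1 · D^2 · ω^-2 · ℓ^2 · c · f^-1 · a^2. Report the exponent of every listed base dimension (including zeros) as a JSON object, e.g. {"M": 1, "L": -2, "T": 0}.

{"L": 4, "T": -1}

Exponent matrix [L,T] × [Q,D,ω,v,ℓ,c,f,a]:
  L: [ 3  1  0  1  1  1  0  1]
  T: [-1  0 -1 -1  0 -1 -1 -2]
  [L]: (-1)·3+(2)·1+(-2)·0+(2)·1+(1)·1+(-1)·0+(2)·1 = 4
  [T]: (-1)·-1+(2)·0+(-2)·-1+(2)·0+(1)·-1+(-1)·-1+(2)·-2 = -1
⇒ L^4 T^-1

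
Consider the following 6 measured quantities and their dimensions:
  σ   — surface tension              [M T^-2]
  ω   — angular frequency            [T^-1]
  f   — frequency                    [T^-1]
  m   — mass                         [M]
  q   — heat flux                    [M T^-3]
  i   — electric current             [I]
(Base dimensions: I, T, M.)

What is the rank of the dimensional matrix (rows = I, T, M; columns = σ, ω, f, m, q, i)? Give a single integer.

Exponent matrix [I,T,M] × [σ,ω,f,m,q,i]:
  I: [ 0  0  0  0  0  1]
  T: [-2 -1 -1  0 -3  0]
  M: [ 1  0  0  1  1  0]
RREF → pivots at {σ,ω,i} ⇒ r = 3

3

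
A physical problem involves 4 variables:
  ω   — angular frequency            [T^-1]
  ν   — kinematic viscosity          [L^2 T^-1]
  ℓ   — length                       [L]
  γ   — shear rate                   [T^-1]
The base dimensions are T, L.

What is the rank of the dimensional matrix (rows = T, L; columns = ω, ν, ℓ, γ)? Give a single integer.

Write exponents as rows T,L / cols ω,ν,ℓ,γ:
  T: [-1 -1  0 -1]
  L: [ 0  2  1  0]
Echelon form has 2 nonzero rows (pivots: ω,ν)

2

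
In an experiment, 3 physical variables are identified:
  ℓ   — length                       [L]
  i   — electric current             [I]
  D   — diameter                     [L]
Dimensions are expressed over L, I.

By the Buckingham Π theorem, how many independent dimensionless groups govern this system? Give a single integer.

Dimensional matrix (L×I by ℓ×i×D):
  L: [ 1  0  1]
  I: [ 0  1  0]
Row reduction gives pivot columns ℓ,i; rank = 2
3 vars − rank 2 = 1 Π group

1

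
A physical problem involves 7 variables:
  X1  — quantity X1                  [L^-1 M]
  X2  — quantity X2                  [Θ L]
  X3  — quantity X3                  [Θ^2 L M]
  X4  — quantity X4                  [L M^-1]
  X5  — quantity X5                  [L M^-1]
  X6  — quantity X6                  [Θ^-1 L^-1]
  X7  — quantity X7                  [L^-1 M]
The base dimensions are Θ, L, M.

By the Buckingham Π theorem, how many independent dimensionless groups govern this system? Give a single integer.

5

Dimensional matrix (Θ×L×M by X1×X2×X3×X4×X5×X6×X7):
  Θ: [ 0  1  2  0  0 -1  0]
  L: [-1  1  1  1  1 -1 -1]
  M: [ 1  0  1 -1 -1  0  1]
Echelon form has 2 nonzero rows (pivots: X1,X2)
Π count = n − r = 7 − 2 = 5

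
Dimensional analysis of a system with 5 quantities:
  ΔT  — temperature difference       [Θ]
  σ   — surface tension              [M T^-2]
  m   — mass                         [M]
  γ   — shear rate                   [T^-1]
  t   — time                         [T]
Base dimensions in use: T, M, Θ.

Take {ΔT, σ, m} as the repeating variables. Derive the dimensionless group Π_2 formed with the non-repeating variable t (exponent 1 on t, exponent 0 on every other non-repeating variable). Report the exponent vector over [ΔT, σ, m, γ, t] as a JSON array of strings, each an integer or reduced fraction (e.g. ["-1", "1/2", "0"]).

Dimensional matrix (T×M×Θ by ΔT×σ×m×γ×t):
  T: [ 0 -2  0 -1  1]
  M: [ 0  1  1  0  0]
  Θ: [ 1  0  0  0  0]
Row reduction gives pivot columns ΔT,σ,m; rank = 3
Pivot set = {ΔT,σ,m}, free = {γ,t}
RREF:
  r0: [   1    0    0    0    0]
  r1: [   0    1    0  1/2 -1/2]
  r2: [   0    0    1 -1/2  1/2]
Fix exponent of t at 1, γ at 0; solve each RREF row for its pivot's exponent:
  r0: exp(ΔT) + (0)·1 = 0 ⇒ exp(ΔT) = 0
  r1: exp(σ) + (-1/2)·1 = 0 ⇒ exp(σ) = 1/2
  r2: exp(m) + (1/2)·1 = 0 ⇒ exp(m) = -1/2
Π_2 = σ^(1/2) · m^(-1/2) · t

["0", "1/2", "-1/2", "0", "1"]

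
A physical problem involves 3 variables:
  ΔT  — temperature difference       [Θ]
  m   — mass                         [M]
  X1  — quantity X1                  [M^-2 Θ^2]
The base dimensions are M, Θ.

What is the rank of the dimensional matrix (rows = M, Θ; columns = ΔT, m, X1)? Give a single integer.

2

Dimensional matrix (M×Θ by ΔT×m×X1):
  M: [ 0  1 -2]
  Θ: [ 1  0  2]
Echelon form has 2 nonzero rows (pivots: ΔT,m)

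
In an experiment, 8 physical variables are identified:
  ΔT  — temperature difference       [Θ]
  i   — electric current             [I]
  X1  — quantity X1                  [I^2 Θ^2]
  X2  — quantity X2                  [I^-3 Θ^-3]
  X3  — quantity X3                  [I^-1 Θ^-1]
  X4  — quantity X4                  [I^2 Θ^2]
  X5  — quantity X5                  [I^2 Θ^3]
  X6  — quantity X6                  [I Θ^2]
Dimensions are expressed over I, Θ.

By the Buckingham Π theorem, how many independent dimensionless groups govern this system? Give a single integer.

Dimensional matrix (I×Θ by ΔT×i×X1×X2×X3×X4×X5×X6):
  I: [ 0  1  2 -3 -1  2  2  1]
  Θ: [ 1  0  2 -3 -1  2  3  2]
Row reduction gives pivot columns ΔT,i; rank = 2
8 vars − rank 2 = 6 Π groups

6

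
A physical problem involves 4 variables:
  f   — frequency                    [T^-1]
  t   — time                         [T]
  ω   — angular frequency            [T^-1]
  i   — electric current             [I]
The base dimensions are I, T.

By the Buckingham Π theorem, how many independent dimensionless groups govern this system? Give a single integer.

Exponent matrix [I,T] × [f,t,ω,i]:
  I: [ 0  0  0  1]
  T: [-1  1 -1  0]
Row reduction gives pivot columns f,i; rank = 2
4 vars − rank 2 = 2 Π groups

2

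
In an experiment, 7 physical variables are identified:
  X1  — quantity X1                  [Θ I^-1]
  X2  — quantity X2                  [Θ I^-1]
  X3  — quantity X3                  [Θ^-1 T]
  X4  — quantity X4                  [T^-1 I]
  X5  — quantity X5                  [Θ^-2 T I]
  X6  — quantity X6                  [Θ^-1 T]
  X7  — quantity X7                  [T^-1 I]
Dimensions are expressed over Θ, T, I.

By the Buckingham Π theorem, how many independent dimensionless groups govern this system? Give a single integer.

5

Write exponents as rows Θ,T,I / cols X1,X2,X3,X4,X5,X6,X7:
  Θ: [ 1  1 -1  0 -2 -1  0]
  T: [ 0  0  1 -1  1  1 -1]
  I: [-1 -1  0  1  1  0  1]
RREF → pivots at {X1,X3} ⇒ r = 2
Π count = n − r = 7 − 2 = 5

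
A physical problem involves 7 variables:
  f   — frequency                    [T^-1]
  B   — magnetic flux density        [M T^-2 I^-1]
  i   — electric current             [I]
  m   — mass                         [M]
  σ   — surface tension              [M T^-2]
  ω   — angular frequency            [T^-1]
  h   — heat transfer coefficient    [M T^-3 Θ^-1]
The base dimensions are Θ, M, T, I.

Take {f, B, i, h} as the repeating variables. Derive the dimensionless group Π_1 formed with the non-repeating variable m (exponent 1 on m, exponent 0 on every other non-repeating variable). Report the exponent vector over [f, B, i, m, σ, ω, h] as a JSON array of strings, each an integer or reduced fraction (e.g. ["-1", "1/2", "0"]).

Exponent matrix [Θ,M,T,I] × [f,B,i,m,σ,ω,h]:
  Θ: [ 0  0  0  0  0  0 -1]
  M: [ 0  1  0  1  1  0  1]
  T: [-1 -2  0  0 -2 -1 -3]
  I: [ 0 -1  1  0  0  0  0]
RREF → pivots at {f,B,i,h} ⇒ r = 4
Repeat: f,B,i,h; free: m,σ,ω
RREF:
  r0: [   1    0    0   -2    0    1    0]
  r1: [   0    1    0    1    1    0    0]
  r2: [   0    0    1    1    1    0    0]
  r3: [   0    0    0    0    0    0    1]
Fix exponent of m at 1, σ at 0, ω at 0; solve each RREF row for its pivot's exponent:
  r0: exp(f) + (-2)·1 = 0 ⇒ exp(f) = 2
  r1: exp(B) + (1)·1 = 0 ⇒ exp(B) = -1
  r2: exp(i) + (1)·1 = 0 ⇒ exp(i) = -1
  r3: exp(h) + (0)·1 = 0 ⇒ exp(h) = 0
Π_1 = f^2 · B^-1 · i^-1 · m

["2", "-1", "-1", "1", "0", "0", "0"]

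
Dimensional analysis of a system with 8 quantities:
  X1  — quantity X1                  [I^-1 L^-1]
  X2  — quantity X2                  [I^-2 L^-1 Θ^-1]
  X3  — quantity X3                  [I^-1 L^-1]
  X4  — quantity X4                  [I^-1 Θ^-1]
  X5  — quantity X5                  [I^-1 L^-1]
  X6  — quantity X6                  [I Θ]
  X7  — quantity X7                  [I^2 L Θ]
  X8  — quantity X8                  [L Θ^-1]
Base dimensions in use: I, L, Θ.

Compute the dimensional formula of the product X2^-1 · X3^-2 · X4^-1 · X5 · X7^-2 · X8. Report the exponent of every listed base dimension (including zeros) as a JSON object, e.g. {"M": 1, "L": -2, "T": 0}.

Exponent matrix [I,L,Θ] × [X1,X2,X3,X4,X5,X6,X7,X8]:
  I: [-1 -2 -1 -1 -1  1  2  0]
  L: [-1 -1 -1  0 -1  0  1  1]
  Θ: [ 0 -1  0 -1  0  1  1 -1]
  [I]: (-1)·-2+(-2)·-1+(-1)·-1+(1)·-1+(-2)·2+(1)·0 = 0
  [L]: (-1)·-1+(-2)·-1+(-1)·0+(1)·-1+(-2)·1+(1)·1 = 1
  [Θ]: (-1)·-1+(-2)·0+(-1)·-1+(1)·0+(-2)·1+(1)·-1 = -1
⇒ L Θ^-1

{"I": 0, "L": 1, "Θ": -1}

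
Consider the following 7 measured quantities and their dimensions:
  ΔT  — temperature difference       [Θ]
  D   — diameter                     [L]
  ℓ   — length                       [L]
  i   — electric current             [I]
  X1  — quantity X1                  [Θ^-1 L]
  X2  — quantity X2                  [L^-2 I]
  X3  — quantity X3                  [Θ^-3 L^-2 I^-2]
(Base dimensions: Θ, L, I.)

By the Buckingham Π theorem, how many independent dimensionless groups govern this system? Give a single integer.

Write exponents as rows Θ,L,I / cols ΔT,D,ℓ,i,X1,X2,X3:
  Θ: [ 1  0  0  0 -1  0 -3]
  L: [ 0  1  1  0  1 -2 -2]
  I: [ 0  0  0  1  0  1 -2]
Row reduction gives pivot columns ΔT,D,i; rank = 3
7 vars − rank 3 = 4 Π groups

4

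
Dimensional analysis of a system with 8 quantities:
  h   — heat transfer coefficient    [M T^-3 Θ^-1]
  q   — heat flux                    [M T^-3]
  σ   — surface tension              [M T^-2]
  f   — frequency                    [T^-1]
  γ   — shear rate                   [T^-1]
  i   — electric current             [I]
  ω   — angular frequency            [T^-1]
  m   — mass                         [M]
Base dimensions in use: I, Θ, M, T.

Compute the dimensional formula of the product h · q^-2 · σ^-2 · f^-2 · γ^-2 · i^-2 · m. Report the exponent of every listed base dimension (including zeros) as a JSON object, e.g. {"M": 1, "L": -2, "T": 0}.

Write exponents as rows I,Θ,M,T / cols h,q,σ,f,γ,i,ω,m:
  I: [ 0  0  0  0  0  1  0  0]
  Θ: [-1  0  0  0  0  0  0  0]
  M: [ 1  1  1  0  0  0  0  1]
  T: [-3 -3 -2 -1 -1  0 -1  0]
  [I]: (1)·0+(-2)·0+(-2)·0+(-2)·0+(-2)·0+(-2)·1+(1)·0 = -2
  [Θ]: (1)·-1+(-2)·0+(-2)·0+(-2)·0+(-2)·0+(-2)·0+(1)·0 = -1
  [M]: (1)·1+(-2)·1+(-2)·1+(-2)·0+(-2)·0+(-2)·0+(1)·1 = -2
  [T]: (1)·-3+(-2)·-3+(-2)·-2+(-2)·-1+(-2)·-1+(-2)·0+(1)·0 = 11
⇒ I^-2 Θ^-1 M^-2 T^11

{"I": -2, "Θ": -1, "M": -2, "T": 11}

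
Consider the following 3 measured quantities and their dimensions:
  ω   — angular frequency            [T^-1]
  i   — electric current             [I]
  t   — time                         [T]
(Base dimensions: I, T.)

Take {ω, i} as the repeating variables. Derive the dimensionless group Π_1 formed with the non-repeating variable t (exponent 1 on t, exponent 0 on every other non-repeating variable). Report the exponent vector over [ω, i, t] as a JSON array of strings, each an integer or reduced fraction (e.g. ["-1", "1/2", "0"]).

Write exponents as rows I,T / cols ω,i,t:
  I: [ 0  1  0]
  T: [-1  0  1]
Row reduction gives pivot columns ω,i; rank = 2
Pivot set = {ω,i}, free = {t}
RREF:
  r0: [   1    0   -1]
  r1: [   0    1    0]
Fix exponent of t at 1; solve each RREF row for its pivot's exponent:
  r0: exp(ω) + (-1)·1 = 0 ⇒ exp(ω) = 1
  r1: exp(i) + (0)·1 = 0 ⇒ exp(i) = 0
Π_1 = ω · t

["1", "0", "1"]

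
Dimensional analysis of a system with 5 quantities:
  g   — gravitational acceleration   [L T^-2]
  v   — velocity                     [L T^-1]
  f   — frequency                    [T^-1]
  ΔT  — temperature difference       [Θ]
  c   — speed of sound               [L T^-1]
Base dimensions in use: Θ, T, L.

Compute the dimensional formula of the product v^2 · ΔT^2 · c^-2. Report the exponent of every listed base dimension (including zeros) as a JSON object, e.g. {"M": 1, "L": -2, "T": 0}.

Dimensional matrix (Θ×T×L by g×v×f×ΔT×c):
  Θ: [ 0  0  0  1  0]
  T: [-2 -1 -1  0 -1]
  L: [ 1  1  0  0  1]
  [Θ]: (2)·0+(2)·1+(-2)·0 = 2
  [T]: (2)·-1+(2)·0+(-2)·-1 = 0
  [L]: (2)·1+(2)·0+(-2)·1 = 0
⇒ Θ^2

{"Θ": 2, "T": 0, "L": 0}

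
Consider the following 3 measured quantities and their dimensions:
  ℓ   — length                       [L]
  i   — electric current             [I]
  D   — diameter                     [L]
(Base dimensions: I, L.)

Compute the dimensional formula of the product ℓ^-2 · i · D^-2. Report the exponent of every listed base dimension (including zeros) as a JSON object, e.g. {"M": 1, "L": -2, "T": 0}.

Dimensional matrix (I×L by ℓ×i×D):
  I: [ 0  1  0]
  L: [ 1  0  1]
  [I]: (-2)·0+(1)·1+(-2)·0 = 1
  [L]: (-2)·1+(1)·0+(-2)·1 = -4
⇒ I L^-4

{"I": 1, "L": -4}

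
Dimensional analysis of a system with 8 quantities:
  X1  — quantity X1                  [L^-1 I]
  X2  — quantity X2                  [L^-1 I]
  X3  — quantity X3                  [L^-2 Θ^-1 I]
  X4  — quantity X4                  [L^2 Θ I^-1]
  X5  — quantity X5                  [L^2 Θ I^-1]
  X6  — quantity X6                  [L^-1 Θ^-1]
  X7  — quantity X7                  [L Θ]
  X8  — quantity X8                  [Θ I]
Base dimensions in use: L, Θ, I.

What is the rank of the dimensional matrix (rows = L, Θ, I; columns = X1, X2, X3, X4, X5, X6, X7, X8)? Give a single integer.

2

Write exponents as rows L,Θ,I / cols X1,X2,X3,X4,X5,X6,X7,X8:
  L: [-1 -1 -2  2  2 -1  1  0]
  Θ: [ 0  0 -1  1  1 -1  1  1]
  I: [ 1  1  1 -1 -1  0  0  1]
Echelon form has 2 nonzero rows (pivots: X1,X3)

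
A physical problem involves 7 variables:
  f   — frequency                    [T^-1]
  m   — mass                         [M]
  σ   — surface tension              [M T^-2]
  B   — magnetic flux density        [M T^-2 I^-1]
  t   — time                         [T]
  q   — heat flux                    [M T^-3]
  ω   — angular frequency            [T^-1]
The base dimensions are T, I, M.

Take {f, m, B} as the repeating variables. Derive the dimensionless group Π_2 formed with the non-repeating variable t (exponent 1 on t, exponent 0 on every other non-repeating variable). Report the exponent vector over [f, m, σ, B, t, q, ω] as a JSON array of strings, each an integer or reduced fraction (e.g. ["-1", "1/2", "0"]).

["1", "0", "0", "0", "1", "0", "0"]

Exponent matrix [T,I,M] × [f,m,σ,B,t,q,ω]:
  T: [-1  0 -2 -2  1 -3 -1]
  I: [ 0  0  0 -1  0  0  0]
  M: [ 0  1  1  1  0  1  0]
Echelon form has 3 nonzero rows (pivots: f,m,B)
Repeat: f,m,B; free: σ,t,q,ω
RREF:
  r0: [   1    0    2    0   -1    3    1]
  r1: [   0    1    1    0    0    1    0]
  r2: [   0    0    0    1    0    0    0]
Fix exponent of t at 1, σ at 0, q at 0, ω at 0; solve each RREF row for its pivot's exponent:
  r0: exp(f) + (-1)·1 = 0 ⇒ exp(f) = 1
  r1: exp(m) + (0)·1 = 0 ⇒ exp(m) = 0
  r2: exp(B) + (0)·1 = 0 ⇒ exp(B) = 0
Π_2 = f · t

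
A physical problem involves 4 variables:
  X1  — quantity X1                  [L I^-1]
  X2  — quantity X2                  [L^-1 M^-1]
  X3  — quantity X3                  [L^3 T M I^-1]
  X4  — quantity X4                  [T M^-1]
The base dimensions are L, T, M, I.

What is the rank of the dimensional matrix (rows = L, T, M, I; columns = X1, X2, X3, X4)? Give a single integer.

3

Write exponents as rows L,T,M,I / cols X1,X2,X3,X4:
  L: [ 1 -1  3  0]
  T: [ 0  0  1  1]
  M: [ 0 -1  1 -1]
  I: [-1  0 -1  0]
Row reduction gives pivot columns X1,X2,X3; rank = 3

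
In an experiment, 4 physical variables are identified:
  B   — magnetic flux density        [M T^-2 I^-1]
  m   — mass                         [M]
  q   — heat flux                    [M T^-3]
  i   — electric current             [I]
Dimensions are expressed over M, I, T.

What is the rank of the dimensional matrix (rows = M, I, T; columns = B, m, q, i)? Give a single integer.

3

Exponent matrix [M,I,T] × [B,m,q,i]:
  M: [ 1  1  1  0]
  I: [-1  0  0  1]
  T: [-2  0 -3  0]
Row reduction gives pivot columns B,m,q; rank = 3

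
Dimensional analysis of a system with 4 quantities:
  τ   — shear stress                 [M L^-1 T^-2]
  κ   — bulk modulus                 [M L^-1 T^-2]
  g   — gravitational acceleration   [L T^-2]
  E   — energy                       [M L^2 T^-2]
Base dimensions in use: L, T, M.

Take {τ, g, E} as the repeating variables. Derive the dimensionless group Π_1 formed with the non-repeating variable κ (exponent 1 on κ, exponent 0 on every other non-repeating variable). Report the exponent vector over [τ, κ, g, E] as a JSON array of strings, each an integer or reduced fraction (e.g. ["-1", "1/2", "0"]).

Exponent matrix [L,T,M] × [τ,κ,g,E]:
  L: [-1 -1  1  2]
  T: [-2 -2 -2 -2]
  M: [ 1  1  0  1]
Row reduction gives pivot columns τ,g,E; rank = 3
Pivot set = {τ,g,E}, free = {κ}
RREF:
  r0: [   1    1    0    0]
  r1: [   0    0    1    0]
  r2: [   0    0    0    1]
Fix exponent of κ at 1; solve each RREF row for its pivot's exponent:
  r0: exp(τ) + (1)·1 = 0 ⇒ exp(τ) = -1
  r1: exp(g) + (0)·1 = 0 ⇒ exp(g) = 0
  r2: exp(E) + (0)·1 = 0 ⇒ exp(E) = 0
Π_1 = τ^-1 · κ

["-1", "1", "0", "0"]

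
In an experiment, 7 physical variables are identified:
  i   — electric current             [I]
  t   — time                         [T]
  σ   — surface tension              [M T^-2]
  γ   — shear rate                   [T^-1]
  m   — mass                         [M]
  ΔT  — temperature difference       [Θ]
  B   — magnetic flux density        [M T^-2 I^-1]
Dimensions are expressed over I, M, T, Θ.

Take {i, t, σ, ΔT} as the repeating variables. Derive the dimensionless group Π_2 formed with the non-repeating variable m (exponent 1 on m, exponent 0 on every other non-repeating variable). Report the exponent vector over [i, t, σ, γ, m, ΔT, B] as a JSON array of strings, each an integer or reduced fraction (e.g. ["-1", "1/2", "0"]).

Write exponents as rows I,M,T,Θ / cols i,t,σ,γ,m,ΔT,B:
  I: [ 1  0  0  0  0  0 -1]
  M: [ 0  0  1  0  1  0  1]
  T: [ 0  1 -2 -1  0  0 -2]
  Θ: [ 0  0  0  0  0  1  0]
Echelon form has 4 nonzero rows (pivots: i,t,σ,ΔT)
Pivot set = {i,t,σ,ΔT}, free = {γ,m,B}
RREF:
  r0: [   1    0    0    0    0    0   -1]
  r1: [   0    1    0   -1    2    0    0]
  r2: [   0    0    1    0    1    0    1]
  r3: [   0    0    0    0    0    1    0]
Fix exponent of m at 1, γ at 0, B at 0; solve each RREF row for its pivot's exponent:
  r0: exp(i) + (0)·1 = 0 ⇒ exp(i) = 0
  r1: exp(t) + (2)·1 = 0 ⇒ exp(t) = -2
  r2: exp(σ) + (1)·1 = 0 ⇒ exp(σ) = -1
  r3: exp(ΔT) + (0)·1 = 0 ⇒ exp(ΔT) = 0
Π_2 = t^-2 · σ^-1 · m

["0", "-2", "-1", "0", "1", "0", "0"]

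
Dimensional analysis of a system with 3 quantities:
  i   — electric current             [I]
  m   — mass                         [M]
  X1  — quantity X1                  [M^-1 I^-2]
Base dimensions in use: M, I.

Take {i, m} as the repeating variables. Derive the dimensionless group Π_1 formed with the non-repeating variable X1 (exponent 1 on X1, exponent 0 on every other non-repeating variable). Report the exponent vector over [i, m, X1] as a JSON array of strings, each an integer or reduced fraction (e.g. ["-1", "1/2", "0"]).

["2", "1", "1"]

Dimensional matrix (M×I by i×m×X1):
  M: [ 0  1 -1]
  I: [ 1  0 -2]
Echelon form has 2 nonzero rows (pivots: i,m)
Repeat: i,m; free: X1
RREF:
  r0: [   1    0   -2]
  r1: [   0    1   -1]
Fix exponent of X1 at 1; solve each RREF row for its pivot's exponent:
  r0: exp(i) + (-2)·1 = 0 ⇒ exp(i) = 2
  r1: exp(m) + (-1)·1 = 0 ⇒ exp(m) = 1
Π_1 = i^2 · m · X1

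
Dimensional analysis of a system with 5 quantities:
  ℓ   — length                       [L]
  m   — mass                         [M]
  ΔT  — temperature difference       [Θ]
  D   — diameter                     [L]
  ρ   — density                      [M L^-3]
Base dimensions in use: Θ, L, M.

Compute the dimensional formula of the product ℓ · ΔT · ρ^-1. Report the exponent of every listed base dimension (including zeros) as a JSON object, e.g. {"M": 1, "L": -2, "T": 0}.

Write exponents as rows Θ,L,M / cols ℓ,m,ΔT,D,ρ:
  Θ: [ 0  0  1  0  0]
  L: [ 1  0  0  1 -3]
  M: [ 0  1  0  0  1]
  [Θ]: (1)·0+(1)·1+(-1)·0 = 1
  [L]: (1)·1+(1)·0+(-1)·-3 = 4
  [M]: (1)·0+(1)·0+(-1)·1 = -1
⇒ Θ L^4 M^-1

{"Θ": 1, "L": 4, "M": -1}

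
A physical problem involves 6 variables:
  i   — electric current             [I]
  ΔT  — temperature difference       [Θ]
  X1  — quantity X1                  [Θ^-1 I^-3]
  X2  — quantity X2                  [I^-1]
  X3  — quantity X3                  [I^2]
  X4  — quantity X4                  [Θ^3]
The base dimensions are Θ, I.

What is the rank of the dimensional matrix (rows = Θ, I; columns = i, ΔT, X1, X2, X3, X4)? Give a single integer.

2

Write exponents as rows Θ,I / cols i,ΔT,X1,X2,X3,X4:
  Θ: [ 0  1 -1  0  0  3]
  I: [ 1  0 -3 -1  2  0]
Row reduction gives pivot columns i,ΔT; rank = 2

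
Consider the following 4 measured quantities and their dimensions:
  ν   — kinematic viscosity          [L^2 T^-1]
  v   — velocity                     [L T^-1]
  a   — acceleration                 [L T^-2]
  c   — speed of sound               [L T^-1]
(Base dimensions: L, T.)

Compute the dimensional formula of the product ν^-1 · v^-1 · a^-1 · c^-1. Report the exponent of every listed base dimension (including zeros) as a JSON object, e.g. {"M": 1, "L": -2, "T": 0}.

{"L": -5, "T": 5}

Exponent matrix [L,T] × [ν,v,a,c]:
  L: [ 2  1  1  1]
  T: [-1 -1 -2 -1]
  [L]: (-1)·2+(-1)·1+(-1)·1+(-1)·1 = -5
  [T]: (-1)·-1+(-1)·-1+(-1)·-2+(-1)·-1 = 5
⇒ L^-5 T^5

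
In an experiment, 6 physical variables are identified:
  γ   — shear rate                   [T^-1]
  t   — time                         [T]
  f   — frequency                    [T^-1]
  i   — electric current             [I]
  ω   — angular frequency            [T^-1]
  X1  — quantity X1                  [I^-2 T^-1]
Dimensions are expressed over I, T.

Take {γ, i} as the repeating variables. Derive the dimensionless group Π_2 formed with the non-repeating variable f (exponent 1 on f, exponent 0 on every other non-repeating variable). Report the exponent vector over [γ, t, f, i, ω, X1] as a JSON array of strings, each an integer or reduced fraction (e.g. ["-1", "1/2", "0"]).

Dimensional matrix (I×T by γ×t×f×i×ω×X1):
  I: [ 0  0  0  1  0 -2]
  T: [-1  1 -1  0 -1 -1]
RREF → pivots at {γ,i} ⇒ r = 2
Repeat: γ,i; free: t,f,ω,X1
RREF:
  r0: [   1   -1    1    0    1    1]
  r1: [   0    0    0    1    0   -2]
Fix exponent of f at 1, t at 0, ω at 0, X1 at 0; solve each RREF row for its pivot's exponent:
  r0: exp(γ) + (1)·1 = 0 ⇒ exp(γ) = -1
  r1: exp(i) + (0)·1 = 0 ⇒ exp(i) = 0
Π_2 = γ^-1 · f

["-1", "0", "1", "0", "0", "0"]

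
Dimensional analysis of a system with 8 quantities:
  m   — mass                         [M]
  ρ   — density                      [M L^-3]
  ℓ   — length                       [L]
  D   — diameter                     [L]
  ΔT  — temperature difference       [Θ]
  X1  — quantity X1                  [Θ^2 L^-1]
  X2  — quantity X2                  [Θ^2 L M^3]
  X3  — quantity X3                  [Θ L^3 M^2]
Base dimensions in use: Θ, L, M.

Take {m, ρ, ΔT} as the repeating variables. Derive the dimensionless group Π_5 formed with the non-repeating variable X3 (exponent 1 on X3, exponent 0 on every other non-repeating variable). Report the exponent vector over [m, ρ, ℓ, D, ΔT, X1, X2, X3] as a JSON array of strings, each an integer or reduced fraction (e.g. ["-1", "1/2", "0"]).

Dimensional matrix (Θ×L×M by m×ρ×ℓ×D×ΔT×X1×X2×X3):
  Θ: [ 0  0  0  0  1  2  2  1]
  L: [ 0 -3  1  1  0 -1  1  3]
  M: [ 1  1  0  0  0  0  3  2]
Row reduction gives pivot columns m,ρ,ΔT; rank = 3
Pivot set = {m,ρ,ΔT}, free = {ℓ,D,X1,X2,X3}
RREF:
  r0: [   1    0  1/3  1/3    0 -1/3 10/3    3]
  r1: [   0    1 -1/3 -1/3    0  1/3 -1/3   -1]
  r2: [   0    0    0    0    1    2    2    1]
Fix exponent of X3 at 1, ℓ at 0, D at 0, X1 at 0, X2 at 0; solve each RREF row for its pivot's exponent:
  r0: exp(m) + (3)·1 = 0 ⇒ exp(m) = -3
  r1: exp(ρ) + (-1)·1 = 0 ⇒ exp(ρ) = 1
  r2: exp(ΔT) + (1)·1 = 0 ⇒ exp(ΔT) = -1
Π_5 = m^-3 · ρ · ΔT^-1 · X3

["-3", "1", "0", "0", "-1", "0", "0", "1"]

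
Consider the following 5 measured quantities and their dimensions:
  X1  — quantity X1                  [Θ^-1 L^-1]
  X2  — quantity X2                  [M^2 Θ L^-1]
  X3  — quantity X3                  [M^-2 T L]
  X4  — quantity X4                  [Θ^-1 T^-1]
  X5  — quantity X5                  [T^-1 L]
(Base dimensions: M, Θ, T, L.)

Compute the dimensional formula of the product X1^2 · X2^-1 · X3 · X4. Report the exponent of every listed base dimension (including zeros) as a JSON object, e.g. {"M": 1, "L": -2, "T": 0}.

{"M": -4, "Θ": -4, "T": 0, "L": 0}

Write exponents as rows M,Θ,T,L / cols X1,X2,X3,X4,X5:
  M: [ 0  2 -2  0  0]
  Θ: [-1  1  0 -1  0]
  T: [ 0  0  1 -1 -1]
  L: [-1 -1  1  0  1]
  [M]: (2)·0+(-1)·2+(1)·-2+(1)·0 = -4
  [Θ]: (2)·-1+(-1)·1+(1)·0+(1)·-1 = -4
  [T]: (2)·0+(-1)·0+(1)·1+(1)·-1 = 0
  [L]: (2)·-1+(-1)·-1+(1)·1+(1)·0 = 0
⇒ M^-4 Θ^-4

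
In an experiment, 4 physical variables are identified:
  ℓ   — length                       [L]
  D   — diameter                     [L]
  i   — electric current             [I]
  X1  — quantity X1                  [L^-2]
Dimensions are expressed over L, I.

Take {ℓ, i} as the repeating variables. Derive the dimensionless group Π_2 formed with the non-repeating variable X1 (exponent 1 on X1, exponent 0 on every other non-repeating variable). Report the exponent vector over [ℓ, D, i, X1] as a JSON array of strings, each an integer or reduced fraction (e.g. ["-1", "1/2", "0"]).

Exponent matrix [L,I] × [ℓ,D,i,X1]:
  L: [ 1  1  0 -2]
  I: [ 0  0  1  0]
RREF → pivots at {ℓ,i} ⇒ r = 2
Pivot set = {ℓ,i}, free = {D,X1}
RREF:
  r0: [   1    1    0   -2]
  r1: [   0    0    1    0]
Fix exponent of X1 at 1, D at 0; solve each RREF row for its pivot's exponent:
  r0: exp(ℓ) + (-2)·1 = 0 ⇒ exp(ℓ) = 2
  r1: exp(i) + (0)·1 = 0 ⇒ exp(i) = 0
Π_2 = ℓ^2 · X1

["2", "0", "0", "1"]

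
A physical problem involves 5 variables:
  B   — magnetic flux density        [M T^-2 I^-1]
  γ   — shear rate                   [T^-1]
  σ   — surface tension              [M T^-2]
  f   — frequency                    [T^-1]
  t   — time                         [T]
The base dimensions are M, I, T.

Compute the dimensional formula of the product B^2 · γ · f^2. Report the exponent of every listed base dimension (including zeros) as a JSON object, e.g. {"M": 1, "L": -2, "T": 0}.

Dimensional matrix (M×I×T by B×γ×σ×f×t):
  M: [ 1  0  1  0  0]
  I: [-1  0  0  0  0]
  T: [-2 -1 -2 -1  1]
  [M]: (2)·1+(1)·0+(2)·0 = 2
  [I]: (2)·-1+(1)·0+(2)·0 = -2
  [T]: (2)·-2+(1)·-1+(2)·-1 = -7
⇒ M^2 I^-2 T^-7

{"M": 2, "I": -2, "T": -7}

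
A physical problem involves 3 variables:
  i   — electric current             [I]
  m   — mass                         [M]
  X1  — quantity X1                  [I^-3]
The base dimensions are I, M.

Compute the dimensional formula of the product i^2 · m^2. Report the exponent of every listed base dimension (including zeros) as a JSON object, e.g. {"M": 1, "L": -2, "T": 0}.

{"I": 2, "M": 2}

Dimensional matrix (I×M by i×m×X1):
  I: [ 1  0 -3]
  M: [ 0  1  0]
  [I]: (2)·1+(2)·0 = 2
  [M]: (2)·0+(2)·1 = 2
⇒ I^2 M^2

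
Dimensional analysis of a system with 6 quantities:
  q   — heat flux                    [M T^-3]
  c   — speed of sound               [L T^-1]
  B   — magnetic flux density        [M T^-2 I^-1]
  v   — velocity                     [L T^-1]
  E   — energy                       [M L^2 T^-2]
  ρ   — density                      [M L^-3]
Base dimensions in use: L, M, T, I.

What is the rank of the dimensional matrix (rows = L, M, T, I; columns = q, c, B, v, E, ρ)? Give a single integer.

Write exponents as rows L,M,T,I / cols q,c,B,v,E,ρ:
  L: [ 0  1  0  1  2 -3]
  M: [ 1  0  1  0  1  1]
  T: [-3 -1 -2 -1 -2  0]
  I: [ 0  0 -1  0  0  0]
Row reduction gives pivot columns q,c,B,E; rank = 4

4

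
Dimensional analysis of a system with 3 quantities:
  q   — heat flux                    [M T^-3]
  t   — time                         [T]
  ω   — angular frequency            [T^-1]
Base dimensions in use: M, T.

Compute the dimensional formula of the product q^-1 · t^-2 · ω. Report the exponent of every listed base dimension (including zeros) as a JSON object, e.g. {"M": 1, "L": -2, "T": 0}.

Dimensional matrix (M×T by q×t×ω):
  M: [ 1  0  0]
  T: [-3  1 -1]
  [M]: (-1)·1+(-2)·0+(1)·0 = -1
  [T]: (-1)·-3+(-2)·1+(1)·-1 = 0
⇒ M^-1

{"M": -1, "T": 0}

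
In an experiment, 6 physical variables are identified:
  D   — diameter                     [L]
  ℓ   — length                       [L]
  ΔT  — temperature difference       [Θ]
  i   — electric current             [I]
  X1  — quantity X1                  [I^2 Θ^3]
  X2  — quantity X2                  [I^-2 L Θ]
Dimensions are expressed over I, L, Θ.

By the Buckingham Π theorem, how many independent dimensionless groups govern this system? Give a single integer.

3

Write exponents as rows I,L,Θ / cols D,ℓ,ΔT,i,X1,X2:
  I: [ 0  0  0  1  2 -2]
  L: [ 1  1  0  0  0  1]
  Θ: [ 0  0  1  0  3  1]
RREF → pivots at {D,ΔT,i} ⇒ r = 3
n=6, r=3 ⇒ 3 dimensionless groups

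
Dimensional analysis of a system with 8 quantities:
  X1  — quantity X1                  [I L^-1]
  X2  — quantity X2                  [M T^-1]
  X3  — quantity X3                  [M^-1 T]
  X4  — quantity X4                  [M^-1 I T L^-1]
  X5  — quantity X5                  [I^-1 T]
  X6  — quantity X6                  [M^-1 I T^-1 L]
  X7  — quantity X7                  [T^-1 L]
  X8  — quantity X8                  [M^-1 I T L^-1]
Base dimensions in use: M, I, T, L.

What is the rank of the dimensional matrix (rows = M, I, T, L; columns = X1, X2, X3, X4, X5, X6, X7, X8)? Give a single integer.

3

Dimensional matrix (M×I×T×L by X1×X2×X3×X4×X5×X6×X7×X8):
  M: [ 0  1 -1 -1  0 -1  0 -1]
  I: [ 1  0  0  1 -1  1  0  1]
  T: [ 0 -1  1  1  1 -1 -1  1]
  L: [-1  0  0 -1  0  1  1 -1]
Row reduction gives pivot columns X1,X2,X5; rank = 3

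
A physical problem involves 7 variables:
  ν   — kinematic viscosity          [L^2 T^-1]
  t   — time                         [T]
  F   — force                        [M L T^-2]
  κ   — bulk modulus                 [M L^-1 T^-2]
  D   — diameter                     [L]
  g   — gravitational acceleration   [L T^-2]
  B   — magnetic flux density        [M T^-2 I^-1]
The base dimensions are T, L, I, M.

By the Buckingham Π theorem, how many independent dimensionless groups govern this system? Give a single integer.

3

Exponent matrix [T,L,I,M] × [ν,t,F,κ,D,g,B]:
  T: [-1  1 -2 -2  0 -2 -2]
  L: [ 2  0  1 -1  1  1  0]
  I: [ 0  0  0  0  0  0 -1]
  M: [ 0  0  1  1  0  0  1]
Row reduction gives pivot columns ν,t,F,B; rank = 4
7 vars − rank 4 = 3 Π groups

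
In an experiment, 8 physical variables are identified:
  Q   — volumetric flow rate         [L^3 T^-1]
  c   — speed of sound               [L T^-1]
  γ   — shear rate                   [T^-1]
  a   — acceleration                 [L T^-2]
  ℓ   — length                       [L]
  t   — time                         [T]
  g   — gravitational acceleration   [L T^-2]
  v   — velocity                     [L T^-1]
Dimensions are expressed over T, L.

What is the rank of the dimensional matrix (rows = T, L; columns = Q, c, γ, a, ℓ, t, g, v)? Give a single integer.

2

Exponent matrix [T,L] × [Q,c,γ,a,ℓ,t,g,v]:
  T: [-1 -1 -1 -2  0  1 -2 -1]
  L: [ 3  1  0  1  1  0  1  1]
Echelon form has 2 nonzero rows (pivots: Q,c)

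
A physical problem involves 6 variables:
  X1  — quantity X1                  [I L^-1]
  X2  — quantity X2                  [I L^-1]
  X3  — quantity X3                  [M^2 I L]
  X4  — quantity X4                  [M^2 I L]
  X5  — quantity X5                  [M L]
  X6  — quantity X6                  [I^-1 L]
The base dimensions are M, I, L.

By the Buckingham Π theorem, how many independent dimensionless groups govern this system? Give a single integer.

Dimensional matrix (M×I×L by X1×X2×X3×X4×X5×X6):
  M: [ 0  0  2  2  1  0]
  I: [ 1  1  1  1  0 -1]
  L: [-1 -1  1  1  1  1]
RREF → pivots at {X1,X3} ⇒ r = 2
n=6, r=2 ⇒ 4 dimensionless groups

4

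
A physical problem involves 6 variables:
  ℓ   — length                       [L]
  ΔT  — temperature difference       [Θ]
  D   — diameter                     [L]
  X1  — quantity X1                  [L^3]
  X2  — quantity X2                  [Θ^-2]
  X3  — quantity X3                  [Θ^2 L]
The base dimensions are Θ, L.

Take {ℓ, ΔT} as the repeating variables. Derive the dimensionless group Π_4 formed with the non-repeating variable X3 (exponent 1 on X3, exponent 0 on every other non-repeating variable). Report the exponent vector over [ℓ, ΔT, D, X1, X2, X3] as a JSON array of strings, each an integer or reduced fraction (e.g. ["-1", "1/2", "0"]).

Exponent matrix [Θ,L] × [ℓ,ΔT,D,X1,X2,X3]:
  Θ: [ 0  1  0  0 -2  2]
  L: [ 1  0  1  3  0  1]
Row reduction gives pivot columns ℓ,ΔT; rank = 2
Pivot set = {ℓ,ΔT}, free = {D,X1,X2,X3}
RREF:
  r0: [   1    0    1    3    0    1]
  r1: [   0    1    0    0   -2    2]
Fix exponent of X3 at 1, D at 0, X1 at 0, X2 at 0; solve each RREF row for its pivot's exponent:
  r0: exp(ℓ) + (1)·1 = 0 ⇒ exp(ℓ) = -1
  r1: exp(ΔT) + (2)·1 = 0 ⇒ exp(ΔT) = -2
Π_4 = ℓ^-1 · ΔT^-2 · X3

["-1", "-2", "0", "0", "0", "1"]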